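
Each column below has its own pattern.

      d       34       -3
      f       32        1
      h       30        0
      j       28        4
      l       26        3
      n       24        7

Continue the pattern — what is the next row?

For the letter, letters move forward 2 places in the alphabet: d, f, h, j, l, n → p.
Second component: −2 each step, so 34, 32, 30, 28, 26, 24 → 22.
Third component goes -3, 1, 0, 4, 3, 7 → 6 (alternating steps +4, −1, +4, −1, …).
Combining the parts gives p  22  6.

p  22  6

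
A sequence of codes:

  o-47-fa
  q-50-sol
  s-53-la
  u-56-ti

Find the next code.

Letter: o, q, s, u → w (letters move forward 2 places in the alphabet).
For the second component, +3 each step: 47, 50, 53, 56 → 59.
Note: fa, sol, la, ti → do (runs through the solfège scale do→ti).
Combining the parts gives w-59-do.

w-59-do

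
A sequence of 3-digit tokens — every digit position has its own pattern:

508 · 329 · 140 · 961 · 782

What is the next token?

For the first digit, −2 each step, mod 10: 5, 3, 1, 9, 7 → 5.
Second digit: 0, 2, 4, 6, 8 → 0 (+2 each step, mod 10).
Third digit: +1 each step, mod 10, so 8, 9, 0, 1, 2 → 3.
Combining the parts gives 503.

503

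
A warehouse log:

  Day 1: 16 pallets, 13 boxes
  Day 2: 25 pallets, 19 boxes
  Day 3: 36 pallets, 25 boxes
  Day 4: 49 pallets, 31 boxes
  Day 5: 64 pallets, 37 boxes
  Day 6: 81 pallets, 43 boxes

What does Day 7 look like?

100 pallets, 49 boxes

Pallets goes 16, 25, 36, 49, 64, 81 → 100 (perfect squares: 4², 5², 6², …).
For the boxes, +6 each step: 13, 19, 25, 31, 37, 43 → 49.
Putting it together: 100 pallets, 49 boxes.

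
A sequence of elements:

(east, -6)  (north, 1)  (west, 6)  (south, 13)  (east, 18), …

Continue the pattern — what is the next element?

Direction: repeats east → north → west → south, so east, north, west, south, east → north.
Second part — alternating steps +7, +5, +7, +5, …: -6, 1, 6, 13, 18 → 25.
So the next element is (north, 25).

(north, 25)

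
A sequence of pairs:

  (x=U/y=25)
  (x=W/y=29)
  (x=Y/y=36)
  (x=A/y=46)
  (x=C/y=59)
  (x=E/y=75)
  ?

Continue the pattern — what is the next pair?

(x=G/y=94)

X goes U, W, Y, A, C, E → G (letters move forward 2 places in the alphabet, wrapping Z→A).
Y: differences are 4, 7, 10, … (increasing by 3 each time), so 25, 29, 36, 46, 59, 75 → 94.
Putting it together: (x=G/y=94).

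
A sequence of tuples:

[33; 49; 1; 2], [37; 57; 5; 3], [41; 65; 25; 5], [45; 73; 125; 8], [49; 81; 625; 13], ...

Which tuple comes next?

[53; 89; 3125; 21]

First slot: +4 each step; 33, 37, 41, 45, 49 → 53.
Second slot goes 49, 57, 65, 73, 81 → 89 (+8 each step).
For the third slot, ×5 each step: 1, 5, 25, 125, 625 → 3125.
Fourth slot: 2, 3, 5, 8, 13 → 21 (each term is the sum of the two before it).
Putting it together: [53; 89; 3125; 21].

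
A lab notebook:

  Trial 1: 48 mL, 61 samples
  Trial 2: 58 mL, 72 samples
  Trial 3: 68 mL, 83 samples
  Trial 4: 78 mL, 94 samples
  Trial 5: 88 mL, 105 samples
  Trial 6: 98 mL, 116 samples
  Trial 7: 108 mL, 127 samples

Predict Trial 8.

ML: 48, 58, 68, 78, 88, 98, 108 → 118 (+10 each step).
Samples: +11 each step; 61, 72, 83, 94, 105, 116, 127 → 138.
Combining the parts gives 118 mL, 138 samples.

118 mL, 138 samples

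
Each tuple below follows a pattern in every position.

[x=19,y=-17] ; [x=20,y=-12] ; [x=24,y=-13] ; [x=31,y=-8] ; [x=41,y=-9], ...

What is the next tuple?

X — differences are 1, 4, 7, … (increasing by 3 each time): 19, 20, 24, 31, 41 → 54.
For the y, alternating steps +5, −1, +5, −1, …: -17, -12, -13, -8, -9 → -4.
So the next tuple is [x=54,y=-4].

[x=54,y=-4]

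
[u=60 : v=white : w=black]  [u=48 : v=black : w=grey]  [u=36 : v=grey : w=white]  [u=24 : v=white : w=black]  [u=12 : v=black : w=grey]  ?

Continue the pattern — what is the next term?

U goes 60, 48, 36, 24, 12 → 0 (−12 each step).
V: repeats white → black → grey; white, black, grey, white, black → grey.
W: black, grey, white, black, grey → white (repeats black → grey → white).
So the next term is [u=0 : v=grey : w=white].

[u=0 : v=grey : w=white]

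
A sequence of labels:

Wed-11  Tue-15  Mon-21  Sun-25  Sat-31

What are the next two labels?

Fri-35, Thu-41

Day — runs backward through the weekdays Mon→Sun: Wed, Tue, Mon, Sun, Sat → Fri → Thu.
Second component: alternating steps +4, +6, +4, +6, …, so 11, 15, 21, 25, 31 → 35 → 41.
So the next two labels are Fri-35 and Thu-41.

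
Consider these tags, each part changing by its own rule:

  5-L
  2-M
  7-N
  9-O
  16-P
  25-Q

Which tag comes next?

41-R

First component: each term is the sum of the two before it; 5, 2, 7, 9, 16, 25 → 41.
Letter: L, M, N, O, P, Q → R (letters move forward 1 place in the alphabet).
Combining the parts gives 41-R.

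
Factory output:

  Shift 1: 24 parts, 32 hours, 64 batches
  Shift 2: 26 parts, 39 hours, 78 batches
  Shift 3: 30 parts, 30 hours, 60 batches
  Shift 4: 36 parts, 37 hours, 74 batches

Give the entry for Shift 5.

Parts: 24, 26, 30, 36 → 44 (differences are 2, 4, 6, … (increasing by 2 each time)).
For the hours, alternating steps +7, −9, +7, −9, …: 32, 39, 30, 37 → 28.
Batches goes 64, 78, 60, 74 → 56 (always 2 × the hours).
Combining the parts gives 44 parts, 28 hours, 56 batches.

44 parts, 28 hours, 56 batches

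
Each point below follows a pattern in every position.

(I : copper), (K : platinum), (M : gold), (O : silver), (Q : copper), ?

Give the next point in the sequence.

(S : platinum)

Letter: letters move forward 2 places in the alphabet, so I, K, M, O, Q → S.
Metal: copper, platinum, gold, silver, copper → platinum (repeats copper → platinum → gold → silver).
Combining the parts gives (S : platinum).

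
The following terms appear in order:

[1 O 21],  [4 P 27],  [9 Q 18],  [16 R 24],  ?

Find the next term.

[25 S 15]

First value: perfect squares: 1², 2², 3², …, so 1, 4, 9, 16 → 25.
Letter: letters move forward 1 place in the alphabet, so O, P, Q, R → S.
Third value: alternating steps +6, −9, +6, −9, …; 21, 27, 18, 24 → 15.
Putting it together: [25 S 15].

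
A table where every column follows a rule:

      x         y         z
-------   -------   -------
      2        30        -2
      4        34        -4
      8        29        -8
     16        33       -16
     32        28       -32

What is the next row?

64  32  -64

Column x: ×2 each step; 2, 4, 8, 16, 32 → 64.
For the column y, alternating steps +4, −5, +4, −5, …: 30, 34, 29, 33, 28 → 32.
Column z — always the negative of the column x: -2, -4, -8, -16, -32 → -64.
Putting it together: 64  32  -64.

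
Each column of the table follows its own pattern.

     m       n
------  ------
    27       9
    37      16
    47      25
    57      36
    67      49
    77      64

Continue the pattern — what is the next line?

Column m goes 27, 37, 47, 57, 67, 77 → 87 (+10 each step).
For the column n, perfect squares: 3², 4², 5², …: 9, 16, 25, 36, 49, 64 → 81.
So the next line is 87  81.

87  81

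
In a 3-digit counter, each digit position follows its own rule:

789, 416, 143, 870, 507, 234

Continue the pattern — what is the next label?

961

For the first digit, −3 each step, mod 10: 7, 4, 1, 8, 5, 2 → 9.
Second digit goes 8, 1, 4, 7, 0, 3 → 6 (+3 each step, mod 10).
Third digit: 9, 6, 3, 0, 7, 4 → 1 (−3 each step, mod 10).
Putting it together: 961.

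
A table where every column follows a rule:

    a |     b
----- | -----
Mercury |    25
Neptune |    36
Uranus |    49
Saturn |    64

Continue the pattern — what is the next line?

Jupiter  81

Column a goes Mercury, Neptune, Uranus, Saturn → Jupiter (runs backward through the planets Mercury→Neptune).
Column b goes 25, 36, 49, 64 → 81 (perfect squares: 5², 6², 7², …).
Combining the parts gives Jupiter  81.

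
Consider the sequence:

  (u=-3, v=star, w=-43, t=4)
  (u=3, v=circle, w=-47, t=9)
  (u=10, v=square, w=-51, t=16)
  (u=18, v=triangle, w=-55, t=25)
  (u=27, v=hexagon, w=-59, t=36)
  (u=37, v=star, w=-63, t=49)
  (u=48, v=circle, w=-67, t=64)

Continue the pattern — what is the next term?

U — differences are 6, 7, 8, … (increasing by 1 each time): -3, 3, 10, 18, 27, 37, 48 → 60.
V goes star, circle, square, triangle, hexagon, star, circle → square (repeats star → circle → square → triangle → hexagon).
For the w, −4 each step: -43, -47, -51, -55, -59, -63, -67 → -71.
For the t, perfect squares: 2², 3², 4², …: 4, 9, 16, 25, 36, 49, 64 → 81.
So the next term is (u=60, v=square, w=-71, t=81).

(u=60, v=square, w=-71, t=81)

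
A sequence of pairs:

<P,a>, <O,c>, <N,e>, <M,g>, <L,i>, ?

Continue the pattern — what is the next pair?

<K,k>

First letter: letters move back 1 place in the alphabet, so P, O, N, M, L → K.
Second letter: letters move forward 2 places in the alphabet, so a, c, e, g, i → k.
So the next pair is <K,k>.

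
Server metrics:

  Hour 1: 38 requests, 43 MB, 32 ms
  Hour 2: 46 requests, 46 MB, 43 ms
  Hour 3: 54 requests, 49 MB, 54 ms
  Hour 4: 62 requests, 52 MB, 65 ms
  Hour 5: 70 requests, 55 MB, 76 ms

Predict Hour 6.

78 requests, 58 MB, 87 ms

Requests: +8 each step, so 38, 46, 54, 62, 70 → 78.
MB — +3 each step: 43, 46, 49, 52, 55 → 58.
Ms: 32, 43, 54, 65, 76 → 87 (+11 each step).
So the next row is 78 requests, 58 MB, 87 ms.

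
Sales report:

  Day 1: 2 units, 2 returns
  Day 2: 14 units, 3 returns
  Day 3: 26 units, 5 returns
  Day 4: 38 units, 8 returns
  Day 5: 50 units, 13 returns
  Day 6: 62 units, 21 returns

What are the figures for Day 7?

Units: +12 each step, so 2, 14, 26, 38, 50, 62 → 74.
Returns: 2, 3, 5, 8, 13, 21 → 34 (each term is the sum of the two before it).
Combining the parts gives 74 units, 34 returns.

74 units, 34 returns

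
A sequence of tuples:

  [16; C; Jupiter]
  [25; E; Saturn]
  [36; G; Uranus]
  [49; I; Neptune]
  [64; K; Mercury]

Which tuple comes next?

[81; M; Venus]

For the first component, perfect squares: 4², 5², 6², …: 16, 25, 36, 49, 64 → 81.
Letter: letters move forward 2 places in the alphabet, so C, E, G, I, K → M.
Planet: runs through the planets Mercury→Neptune; Jupiter, Saturn, Uranus, Neptune, Mercury → Venus.
So the next tuple is [81; M; Venus].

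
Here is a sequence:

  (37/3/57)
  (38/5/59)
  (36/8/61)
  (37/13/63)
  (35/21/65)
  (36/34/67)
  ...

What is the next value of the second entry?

Second entry: each term is the sum of the two before it, so 3, 5, 8, 13, 21, 34 → 55.

55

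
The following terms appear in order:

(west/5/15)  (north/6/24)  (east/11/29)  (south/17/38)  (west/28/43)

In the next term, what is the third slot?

For the third slot, alternating steps +9, +5, +9, +5, …: 15, 24, 29, 38, 43 → 52.

52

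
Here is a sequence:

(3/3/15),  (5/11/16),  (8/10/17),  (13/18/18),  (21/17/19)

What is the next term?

(34/25/20)

First value: 3, 5, 8, 13, 21 → 34 (each term is the sum of the two before it).
Second value — alternating steps +8, −1, +8, −1, …: 3, 11, 10, 18, 17 → 25.
Third value: +1 each step; 15, 16, 17, 18, 19 → 20.
So the next term is (34/25/20).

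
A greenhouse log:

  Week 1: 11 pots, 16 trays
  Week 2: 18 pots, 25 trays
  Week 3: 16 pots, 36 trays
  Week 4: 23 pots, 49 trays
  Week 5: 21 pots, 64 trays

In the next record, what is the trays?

81

For the trays, perfect squares: 4², 5², 6², …: 16, 25, 36, 49, 64 → 81.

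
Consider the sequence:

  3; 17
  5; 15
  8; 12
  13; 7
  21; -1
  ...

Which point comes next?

34; -14

First part goes 3, 5, 8, 13, 21 → 34 (each term is the sum of the two before it).
For the second part, together with the first part always sums to 20: 17, 15, 12, 7, -1 → -14.
Putting it together: 34; -14.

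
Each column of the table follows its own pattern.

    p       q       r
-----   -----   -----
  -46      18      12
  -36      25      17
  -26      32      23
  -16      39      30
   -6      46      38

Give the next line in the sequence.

Column p goes -46, -36, -26, -16, -6 → 4 (+10 each step).
Column q — +7 each step: 18, 25, 32, 39, 46 → 53.
Column r goes 12, 17, 23, 30, 38 → 47 (differences are 5, 6, 7, … (increasing by 1 each time)).
Putting it together: 4  53  47.

4  53  47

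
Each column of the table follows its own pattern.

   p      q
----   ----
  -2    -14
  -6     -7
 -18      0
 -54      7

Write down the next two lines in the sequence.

-162  14; -486  21

Column p: ×3 each step, so -2, -6, -18, -54 → -162 → -486.
Column q — +7 each step: -14, -7, 0, 7 → 14 → 21.
Putting the parts together: -162  14 and then -486  21.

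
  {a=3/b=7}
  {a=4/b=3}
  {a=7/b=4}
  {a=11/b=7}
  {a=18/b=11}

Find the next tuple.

A — each term is the sum of the two before it: 3, 4, 7, 11, 18 → 29.
B — always the previous value of the a: 7, 3, 4, 7, 11 → 18.
Putting it together: {a=29/b=18}.

{a=29/b=18}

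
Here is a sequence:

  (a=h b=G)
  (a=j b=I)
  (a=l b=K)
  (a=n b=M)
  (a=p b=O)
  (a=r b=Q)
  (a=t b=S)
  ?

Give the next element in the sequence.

(a=v b=U)

A: letters move forward 2 places in the alphabet; h, j, l, n, p, r, t → v.
For the b, letters move forward 2 places in the alphabet: G, I, K, M, O, Q, S → U.
So the next element is (a=v b=U).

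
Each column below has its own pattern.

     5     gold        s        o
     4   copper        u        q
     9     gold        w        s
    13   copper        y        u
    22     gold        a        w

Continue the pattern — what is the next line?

35  copper  c  y

First component: 5, 4, 9, 13, 22 → 35 (each term is the sum of the two before it).
Metal: alternates gold ↔ copper; gold, copper, gold, copper, gold → copper.
First letter: letters move forward 2 places in the alphabet, wrapping Z→A; s, u, w, y, a → c.
Second letter: letters move forward 2 places in the alphabet, so o, q, s, u, w → y.
Combining the parts gives 35  copper  c  y.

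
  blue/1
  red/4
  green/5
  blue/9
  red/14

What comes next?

green/23

For the colour, repeats blue → red → green: blue, red, green, blue, red → green.
Second component: each term is the sum of the two before it; 1, 4, 5, 9, 14 → 23.
Putting it together: green/23.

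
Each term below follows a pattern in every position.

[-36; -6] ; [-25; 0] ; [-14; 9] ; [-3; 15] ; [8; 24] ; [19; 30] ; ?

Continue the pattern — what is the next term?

First slot goes -36, -25, -14, -3, 8, 19 → 30 (+11 each step).
Second slot goes -6, 0, 9, 15, 24, 30 → 39 (alternating steps +6, +9, +6, +9, …).
Combining the parts gives [30; 39].

[30; 39]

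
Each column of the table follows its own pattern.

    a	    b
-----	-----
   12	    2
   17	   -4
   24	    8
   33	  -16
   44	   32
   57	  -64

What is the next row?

Column a: differences are 5, 7, 9, … (increasing by 2 each time), so 12, 17, 24, 33, 44, 57 → 72.
Column b: ×(-2) each step, so 2, -4, 8, -16, 32, -64 → 128.
Combining the parts gives 72  128.

72  128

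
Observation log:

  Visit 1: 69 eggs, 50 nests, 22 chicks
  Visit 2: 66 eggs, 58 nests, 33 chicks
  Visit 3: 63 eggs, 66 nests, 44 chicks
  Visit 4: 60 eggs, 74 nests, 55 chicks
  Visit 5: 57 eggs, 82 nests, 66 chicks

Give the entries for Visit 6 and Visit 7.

Eggs: 69, 66, 63, 60, 57 → 54 → 51 (−3 each step).
Nests — +8 each step: 50, 58, 66, 74, 82 → 90 → 98.
Chicks: +11 each step, so 22, 33, 44, 55, 66 → 77 → 88.
So the next two rows are 54 eggs, 90 nests, 77 chicks and 51 eggs, 98 nests, 88 chicks.

54 eggs, 90 nests, 77 chicks; 51 eggs, 98 nests, 88 chicks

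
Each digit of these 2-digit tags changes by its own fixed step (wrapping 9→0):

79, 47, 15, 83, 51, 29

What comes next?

First digit: −3 each step, mod 10; 7, 4, 1, 8, 5, 2 → 9.
Second digit goes 9, 7, 5, 3, 1, 9 → 7 (−2 each step, mod 10).
Combining the parts gives 97.

97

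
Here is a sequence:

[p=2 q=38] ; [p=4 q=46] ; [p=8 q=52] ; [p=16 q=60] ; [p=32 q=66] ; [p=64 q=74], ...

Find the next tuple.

[p=128 q=80]

P — ×2 each step: 2, 4, 8, 16, 32, 64 → 128.
Q: alternating steps +8, +6, +8, +6, …, so 38, 46, 52, 60, 66, 74 → 80.
Combining the parts gives [p=128 q=80].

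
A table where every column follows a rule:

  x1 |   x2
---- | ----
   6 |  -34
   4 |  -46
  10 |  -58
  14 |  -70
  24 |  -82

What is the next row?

38  -94

Column x1 — each term is the sum of the two before it: 6, 4, 10, 14, 24 → 38.
Column x2: −12 each step; -34, -46, -58, -70, -82 → -94.
So the next row is 38  -94.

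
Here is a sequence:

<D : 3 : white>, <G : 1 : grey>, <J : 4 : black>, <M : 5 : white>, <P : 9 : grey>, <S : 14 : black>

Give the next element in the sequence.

<V : 23 : white>

Letter — letters move forward 3 places in the alphabet: D, G, J, M, P, S → V.
For the second coordinate, each term is the sum of the two before it: 3, 1, 4, 5, 9, 14 → 23.
Shade — repeats white → grey → black: white, grey, black, white, grey, black → white.
Combining the parts gives <V : 23 : white>.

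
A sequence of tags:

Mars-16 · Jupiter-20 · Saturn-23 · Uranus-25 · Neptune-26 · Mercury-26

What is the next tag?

Venus-25

For the planet, runs through the planets Mercury→Neptune: Mars, Jupiter, Saturn, Uranus, Neptune, Mercury → Venus.
Second component: 16, 20, 23, 25, 26, 26 → 25 (differences are 4, 3, 2, … (decreasing by 1 each time)).
So the next tag is Venus-25.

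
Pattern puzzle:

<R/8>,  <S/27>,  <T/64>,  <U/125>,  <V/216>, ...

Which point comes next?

<W/343>

Letter: letters move forward 1 place in the alphabet; R, S, T, U, V → W.
Second entry: perfect cubes: 2³, 3³, 4³, …, so 8, 27, 64, 125, 216 → 343.
So the next point is <W/343>.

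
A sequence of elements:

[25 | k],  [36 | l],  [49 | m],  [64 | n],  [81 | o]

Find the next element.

For the first coordinate, perfect squares: 5², 6², 7², …: 25, 36, 49, 64, 81 → 100.
Letter: k, l, m, n, o → p (letters move forward 1 place in the alphabet).
So the next element is [100 | p].

[100 | p]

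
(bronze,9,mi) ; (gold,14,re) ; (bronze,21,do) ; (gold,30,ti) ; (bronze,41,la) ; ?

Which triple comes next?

Rank goes bronze, gold, bronze, gold, bronze → gold (alternates bronze ↔ gold).
Second slot: differences are 5, 7, 9, … (increasing by 2 each time); 9, 14, 21, 30, 41 → 54.
Note: runs backward through the solfège scale do→ti, so mi, re, do, ti, la → sol.
Putting it together: (gold,54,sol).

(gold,54,sol)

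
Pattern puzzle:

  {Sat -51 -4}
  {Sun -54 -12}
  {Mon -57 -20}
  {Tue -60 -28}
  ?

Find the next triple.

{Wed -63 -36}

Day goes Sat, Sun, Mon, Tue → Wed (runs through the weekdays Mon→Sun).
Second component: −3 each step; -51, -54, -57, -60 → -63.
Third component: −8 each step, so -4, -12, -20, -28 → -36.
So the next triple is {Wed -63 -36}.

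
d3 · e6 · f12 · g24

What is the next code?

Letter: letters move forward 1 place in the alphabet; d, e, f, g → h.
For the second component, ×2 each step: 3, 6, 12, 24 → 48.
Combining the parts gives h48.

h48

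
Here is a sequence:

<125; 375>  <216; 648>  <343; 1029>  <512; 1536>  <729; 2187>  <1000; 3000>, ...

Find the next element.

<1331; 3993>

First value: perfect cubes: 5³, 6³, 7³, …, so 125, 216, 343, 512, 729, 1000 → 1331.
Second value: 375, 648, 1029, 1536, 2187, 3000 → 3993 (always 3 × the first value).
Putting it together: <1331; 3993>.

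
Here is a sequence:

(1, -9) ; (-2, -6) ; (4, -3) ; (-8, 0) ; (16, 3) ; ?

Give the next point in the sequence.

(-32, 6)

First part goes 1, -2, 4, -8, 16 → -32 (×(-2) each step).
Second part — +3 each step: -9, -6, -3, 0, 3 → 6.
So the next point is (-32, 6).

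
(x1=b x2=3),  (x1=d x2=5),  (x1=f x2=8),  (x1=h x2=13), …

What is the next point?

(x1=j x2=21)

X1 — letters move forward 2 places in the alphabet: b, d, f, h → j.
X2 goes 3, 5, 8, 13 → 21 (each term is the sum of the two before it).
Putting it together: (x1=j x2=21).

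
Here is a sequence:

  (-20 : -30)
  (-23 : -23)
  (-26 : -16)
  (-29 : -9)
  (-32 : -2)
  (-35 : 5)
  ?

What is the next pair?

First part goes -20, -23, -26, -29, -32, -35 → -38 (−3 each step).
Second part: +7 each step; -30, -23, -16, -9, -2, 5 → 12.
Combining the parts gives (-38 : 12).

(-38 : 12)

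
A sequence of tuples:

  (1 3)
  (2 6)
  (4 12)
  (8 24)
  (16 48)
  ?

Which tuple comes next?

First value: ×2 each step; 1, 2, 4, 8, 16 → 32.
Second value — always 3 × the first value: 3, 6, 12, 24, 48 → 96.
So the next tuple is (32 96).

(32 96)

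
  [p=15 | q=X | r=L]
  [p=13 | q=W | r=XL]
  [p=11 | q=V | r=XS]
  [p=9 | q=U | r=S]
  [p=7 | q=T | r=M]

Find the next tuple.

P — −2 each step: 15, 13, 11, 9, 7 → 5.
Q — letters move back 1 place in the alphabet: X, W, V, U, T → S.
R goes L, XL, XS, S, M → L (runs through clothing sizes XS→XL).
Combining the parts gives [p=5 | q=S | r=L].

[p=5 | q=S | r=L]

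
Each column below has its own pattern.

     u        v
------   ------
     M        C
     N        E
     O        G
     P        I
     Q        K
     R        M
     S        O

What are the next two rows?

For the column u, letters move forward 1 place in the alphabet: M, N, O, P, Q, R, S → T → U.
Column v: C, E, G, I, K, M, O → Q → S (letters move forward 2 places in the alphabet).
So the next two rows are T  Q and U  S.

T  Q; U  S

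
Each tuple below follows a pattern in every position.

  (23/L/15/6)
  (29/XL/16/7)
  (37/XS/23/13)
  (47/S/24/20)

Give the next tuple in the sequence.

First component: 23, 29, 37, 47 → 59 (differences are 6, 8, 10, … (increasing by 2 each time)).
Size: runs through clothing sizes XS→XL, so L, XL, XS, S → M.
For the third component, alternating steps +1, +7, +1, +7, …: 15, 16, 23, 24 → 31.
Fourth component: each term is the sum of the two before it, so 6, 7, 13, 20 → 33.
Putting it together: (59/M/31/33).

(59/M/31/33)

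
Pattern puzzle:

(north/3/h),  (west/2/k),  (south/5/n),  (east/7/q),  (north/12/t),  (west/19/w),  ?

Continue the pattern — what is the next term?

Direction: north, west, south, east, north, west → south (repeats north → west → south → east).
Second entry: each term is the sum of the two before it; 3, 2, 5, 7, 12, 19 → 31.
Letter goes h, k, n, q, t, w → z (letters move forward 3 places in the alphabet).
So the next term is (south/31/z).

(south/31/z)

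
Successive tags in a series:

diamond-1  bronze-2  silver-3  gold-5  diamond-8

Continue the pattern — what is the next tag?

bronze-13

For the rank, repeats diamond → bronze → silver → gold: diamond, bronze, silver, gold, diamond → bronze.
Second component: each term is the sum of the two before it, so 1, 2, 3, 5, 8 → 13.
Putting it together: bronze-13.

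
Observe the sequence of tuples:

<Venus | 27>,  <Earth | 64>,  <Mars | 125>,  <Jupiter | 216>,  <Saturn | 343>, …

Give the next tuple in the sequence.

<Uranus | 512>

Planet goes Venus, Earth, Mars, Jupiter, Saturn → Uranus (runs through the planets Mercury→Neptune).
Second part goes 27, 64, 125, 216, 343 → 512 (perfect cubes: 3³, 4³, 5³, …).
Putting it together: <Uranus | 512>.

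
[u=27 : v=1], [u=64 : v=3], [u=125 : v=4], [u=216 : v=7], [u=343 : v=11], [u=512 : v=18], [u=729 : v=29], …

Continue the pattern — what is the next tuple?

U: 27, 64, 125, 216, 343, 512, 729 → 1000 (perfect cubes: 3³, 4³, 5³, …).
V — each term is the sum of the two before it: 1, 3, 4, 7, 11, 18, 29 → 47.
Combining the parts gives [u=1000 : v=47].

[u=1000 : v=47]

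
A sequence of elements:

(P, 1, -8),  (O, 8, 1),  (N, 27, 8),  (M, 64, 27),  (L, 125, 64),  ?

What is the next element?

Letter: letters move back 1 place in the alphabet, so P, O, N, M, L → K.
Second component — perfect cubes: 1³, 2³, 3³, …: 1, 8, 27, 64, 125 → 216.
Third component — always the previous value of the second component: -8, 1, 8, 27, 64 → 125.
Putting it together: (K, 216, 125).

(K, 216, 125)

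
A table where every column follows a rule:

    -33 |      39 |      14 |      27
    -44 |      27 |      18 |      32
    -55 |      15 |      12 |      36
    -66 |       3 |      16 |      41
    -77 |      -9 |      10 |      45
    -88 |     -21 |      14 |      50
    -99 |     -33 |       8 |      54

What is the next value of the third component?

12

Third component: alternating steps +4, −6, +4, −6, …, so 14, 18, 12, 16, 10, 14, 8 → 12.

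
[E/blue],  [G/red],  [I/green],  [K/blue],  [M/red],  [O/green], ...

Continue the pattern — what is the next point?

Letter: E, G, I, K, M, O → Q (letters move forward 2 places in the alphabet).
Colour: repeats blue → red → green, so blue, red, green, blue, red, green → blue.
Putting it together: [Q/blue].

[Q/blue]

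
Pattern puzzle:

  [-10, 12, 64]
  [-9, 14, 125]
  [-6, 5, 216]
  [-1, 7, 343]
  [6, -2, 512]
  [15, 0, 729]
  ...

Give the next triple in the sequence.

[26, -9, 1000]

First component: -10, -9, -6, -1, 6, 15 → 26 (differences are 1, 3, 5, … (increasing by 2 each time)).
Second component: alternating steps +2, −9, +2, −9, …; 12, 14, 5, 7, -2, 0 → -9.
Third component goes 64, 125, 216, 343, 512, 729 → 1000 (perfect cubes: 4³, 5³, 6³, …).
Combining the parts gives [26, -9, 1000].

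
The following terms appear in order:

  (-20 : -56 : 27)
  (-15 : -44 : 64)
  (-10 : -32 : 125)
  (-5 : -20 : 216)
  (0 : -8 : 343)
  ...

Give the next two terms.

First component: -20, -15, -10, -5, 0 → 5 → 10 (+5 each step).
Second component — +12 each step: -56, -44, -32, -20, -8 → 4 → 16.
For the third component, perfect cubes: 3³, 4³, 5³, …: 27, 64, 125, 216, 343 → 512 → 729.
Putting the parts together: (5 : 4 : 512) and then (10 : 16 : 729).

(5 : 4 : 512), (10 : 16 : 729)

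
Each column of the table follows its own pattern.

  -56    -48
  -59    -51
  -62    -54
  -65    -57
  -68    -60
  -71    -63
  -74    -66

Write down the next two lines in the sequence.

-77  -69; -80  -72

First component goes -56, -59, -62, -65, -68, -71, -74 → -77 → -80 (−3 each step).
Second component: -48, -51, -54, -57, -60, -63, -66 → -69 → -72 (always 8 more than the first component).
So the next two lines are -77  -69 and -80  -72.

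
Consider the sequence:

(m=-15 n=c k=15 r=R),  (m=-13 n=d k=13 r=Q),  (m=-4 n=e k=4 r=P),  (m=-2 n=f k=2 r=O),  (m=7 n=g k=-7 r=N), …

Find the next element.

M — alternating steps +2, +9, +2, +9, …: -15, -13, -4, -2, 7 → 9.
N: c, d, e, f, g → h (letters move forward 1 place in the alphabet).
K goes 15, 13, 4, 2, -7 → -9 (always the negative of the m).
R: letters move back 1 place in the alphabet; R, Q, P, O, N → M.
So the next element is (m=9 n=h k=-9 r=M).

(m=9 n=h k=-9 r=M)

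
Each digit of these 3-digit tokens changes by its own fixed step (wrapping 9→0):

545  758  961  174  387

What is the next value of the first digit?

First digit: 5, 7, 9, 1, 3 → 5 (+2 each step, mod 10).

5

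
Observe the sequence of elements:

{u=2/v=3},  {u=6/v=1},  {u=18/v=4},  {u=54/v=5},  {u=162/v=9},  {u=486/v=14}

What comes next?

{u=1458/v=23}

U: 2, 6, 18, 54, 162, 486 → 1458 (×3 each step).
V — each term is the sum of the two before it: 3, 1, 4, 5, 9, 14 → 23.
Putting it together: {u=1458/v=23}.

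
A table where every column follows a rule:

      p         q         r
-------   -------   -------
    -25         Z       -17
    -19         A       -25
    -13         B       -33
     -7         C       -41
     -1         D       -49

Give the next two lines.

Column p goes -25, -19, -13, -7, -1 → 5 → 11 (+6 each step).
Column q: letters move forward 1 place in the alphabet, wrapping Z→A, so Z, A, B, C, D → E → F.
Column r: −8 each step; -17, -25, -33, -41, -49 → -57 → -65.
So the next two lines are 5  E  -57 and 11  F  -65.

5  E  -57; 11  F  -65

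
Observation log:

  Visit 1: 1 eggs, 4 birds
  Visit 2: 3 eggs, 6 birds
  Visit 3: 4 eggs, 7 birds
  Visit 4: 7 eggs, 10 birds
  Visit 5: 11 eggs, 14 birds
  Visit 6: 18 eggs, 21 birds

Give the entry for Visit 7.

29 eggs, 32 birds

Eggs: each term is the sum of the two before it; 1, 3, 4, 7, 11, 18 → 29.
Birds — always 3 more than the eggs: 4, 6, 7, 10, 14, 21 → 32.
Putting it together: 29 eggs, 32 birds.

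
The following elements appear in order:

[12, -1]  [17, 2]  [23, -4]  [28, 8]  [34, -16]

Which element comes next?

First entry — alternating steps +5, +6, +5, +6, …: 12, 17, 23, 28, 34 → 39.
Second entry: -1, 2, -4, 8, -16 → 32 (×(-2) each step).
Putting it together: [39, 32].

[39, 32]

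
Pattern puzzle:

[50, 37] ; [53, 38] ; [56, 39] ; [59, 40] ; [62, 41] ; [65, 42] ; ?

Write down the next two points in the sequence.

[68, 43], [71, 44]

First entry — +3 each step: 50, 53, 56, 59, 62, 65 → 68 → 71.
Second entry: +1 each step; 37, 38, 39, 40, 41, 42 → 43 → 44.
Putting the parts together: [68, 43] and then [71, 44].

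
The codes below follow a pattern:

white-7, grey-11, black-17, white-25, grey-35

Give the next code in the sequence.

Shade — repeats white → grey → black: white, grey, black, white, grey → black.
Second component: 7, 11, 17, 25, 35 → 47 (differences are 4, 6, 8, … (increasing by 2 each time)).
Putting it together: black-47.

black-47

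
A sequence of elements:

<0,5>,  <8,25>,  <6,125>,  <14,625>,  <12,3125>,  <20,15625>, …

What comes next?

<18,78125>

For the first entry, alternating steps +8, −2, +8, −2, …: 0, 8, 6, 14, 12, 20 → 18.
Second entry goes 5, 25, 125, 625, 3125, 15625 → 78125 (×5 each step).
Putting it together: <18,78125>.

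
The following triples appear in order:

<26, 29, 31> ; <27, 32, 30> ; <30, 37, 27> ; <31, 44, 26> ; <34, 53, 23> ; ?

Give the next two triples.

First part: 26, 27, 30, 31, 34 → 35 → 38 (alternating steps +1, +3, +1, +3, …).
For the second part, differences are 3, 5, 7, … (increasing by 2 each time): 29, 32, 37, 44, 53 → 64 → 77.
Third part: 31, 30, 27, 26, 23 → 22 → 19 (together with the first part always sums to 57).
So the next two triples are <35, 64, 22> and <38, 77, 19>.

<35, 64, 22>, <38, 77, 19>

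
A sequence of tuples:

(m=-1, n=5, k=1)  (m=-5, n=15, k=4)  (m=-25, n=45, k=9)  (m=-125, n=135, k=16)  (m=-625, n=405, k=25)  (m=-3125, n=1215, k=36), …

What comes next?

M goes -1, -5, -25, -125, -625, -3125 → -15625 (×5 each step).
For the n, ×3 each step: 5, 15, 45, 135, 405, 1215 → 3645.
K: 1, 4, 9, 16, 25, 36 → 49 (perfect squares: 1², 2², 3², …).
So the next tuple is (m=-15625, n=3645, k=49).

(m=-15625, n=3645, k=49)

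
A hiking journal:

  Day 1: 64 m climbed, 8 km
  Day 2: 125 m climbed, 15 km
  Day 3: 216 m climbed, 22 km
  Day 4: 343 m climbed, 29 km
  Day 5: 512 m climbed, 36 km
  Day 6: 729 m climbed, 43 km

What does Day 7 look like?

M climbed — perfect cubes: 4³, 5³, 6³, …: 64, 125, 216, 343, 512, 729 → 1000.
Km: +7 each step, so 8, 15, 22, 29, 36, 43 → 50.
Putting it together: 1000 m climbed, 50 km.

1000 m climbed, 50 km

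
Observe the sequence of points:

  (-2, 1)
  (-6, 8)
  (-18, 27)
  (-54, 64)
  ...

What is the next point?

For the first coordinate, ×3 each step: -2, -6, -18, -54 → -162.
For the second coordinate, perfect cubes: 1³, 2³, 3³, …: 1, 8, 27, 64 → 125.
Combining the parts gives (-162, 125).

(-162, 125)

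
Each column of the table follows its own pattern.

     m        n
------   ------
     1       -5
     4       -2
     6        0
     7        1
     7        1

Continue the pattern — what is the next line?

6  0

Column m: 1, 4, 6, 7, 7 → 6 (differences are 3, 2, 1, … (decreasing by 1 each time)).
For the column n, always 6 less than the column m: -5, -2, 0, 1, 1 → 0.
Putting it together: 6  0.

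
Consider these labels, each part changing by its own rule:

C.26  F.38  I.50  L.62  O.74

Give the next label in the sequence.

R.86

Letter: letters move forward 3 places in the alphabet, so C, F, I, L, O → R.
Second component: +12 each step, so 26, 38, 50, 62, 74 → 86.
Putting it together: R.86.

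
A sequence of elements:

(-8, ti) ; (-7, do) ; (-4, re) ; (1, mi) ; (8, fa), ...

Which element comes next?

First entry — differences are 1, 3, 5, … (increasing by 2 each time): -8, -7, -4, 1, 8 → 17.
For the note, runs through the solfège scale do→ti: ti, do, re, mi, fa → sol.
Putting it together: (17, sol).

(17, sol)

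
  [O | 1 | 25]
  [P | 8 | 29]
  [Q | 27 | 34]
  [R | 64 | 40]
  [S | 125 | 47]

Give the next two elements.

[T | 216 | 55], [U | 343 | 64]

Letter: letters move forward 1 place in the alphabet, so O, P, Q, R, S → T → U.
Second component: perfect cubes: 1³, 2³, 3³, …, so 1, 8, 27, 64, 125 → 216 → 343.
Third component goes 25, 29, 34, 40, 47 → 55 → 64 (differences are 4, 5, 6, … (increasing by 1 each time)).
So the next two elements are [T | 216 | 55] and [U | 343 | 64].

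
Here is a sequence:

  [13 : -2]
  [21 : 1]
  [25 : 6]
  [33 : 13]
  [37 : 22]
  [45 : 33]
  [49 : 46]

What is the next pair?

[57 : 61]

First component — alternating steps +8, +4, +8, +4, …: 13, 21, 25, 33, 37, 45, 49 → 57.
Second component: differences are 3, 5, 7, … (increasing by 2 each time); -2, 1, 6, 13, 22, 33, 46 → 61.
Combining the parts gives [57 : 61].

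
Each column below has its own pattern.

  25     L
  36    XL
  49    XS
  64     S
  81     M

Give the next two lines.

100  L; 121  XL

For the first component, perfect squares: 5², 6², 7², …: 25, 36, 49, 64, 81 → 100 → 121.
Size: L, XL, XS, S, M → L → XL (runs through clothing sizes XS→XL).
Putting the parts together: 100  L and then 121  XL.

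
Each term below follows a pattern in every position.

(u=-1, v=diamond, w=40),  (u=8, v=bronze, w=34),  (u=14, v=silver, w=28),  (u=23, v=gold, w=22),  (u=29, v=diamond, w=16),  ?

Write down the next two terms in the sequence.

U: alternating steps +9, +6, +9, +6, …, so -1, 8, 14, 23, 29 → 38 → 44.
V: diamond, bronze, silver, gold, diamond → bronze → silver (repeats diamond → bronze → silver → gold).
W: −6 each step, so 40, 34, 28, 22, 16 → 10 → 4.
So the next two terms are (u=38, v=bronze, w=10) and (u=44, v=silver, w=4).

(u=38, v=bronze, w=10), (u=44, v=silver, w=4)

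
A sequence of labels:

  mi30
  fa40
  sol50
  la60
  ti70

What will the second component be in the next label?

80

Note: runs through the solfège scale do→ti, so mi, fa, sol, la, ti → do.
For the second component, +10 each step: 30, 40, 50, 60, 70 → 80.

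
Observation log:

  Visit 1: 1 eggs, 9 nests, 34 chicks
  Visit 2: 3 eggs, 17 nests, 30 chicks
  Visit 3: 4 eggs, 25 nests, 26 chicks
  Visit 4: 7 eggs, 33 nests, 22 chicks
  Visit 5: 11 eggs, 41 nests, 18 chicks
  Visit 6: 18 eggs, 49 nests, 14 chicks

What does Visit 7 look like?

Eggs goes 1, 3, 4, 7, 11, 18 → 29 (each term is the sum of the two before it).
Nests — +8 each step: 9, 17, 25, 33, 41, 49 → 57.
Chicks: 34, 30, 26, 22, 18, 14 → 10 (−4 each step).
Combining the parts gives 29 eggs, 57 nests, 10 chicks.

29 eggs, 57 nests, 10 chicks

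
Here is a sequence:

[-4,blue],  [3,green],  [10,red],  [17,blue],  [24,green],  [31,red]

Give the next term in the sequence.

First slot: +7 each step; -4, 3, 10, 17, 24, 31 → 38.
For the colour, repeats blue → green → red: blue, green, red, blue, green, red → blue.
Combining the parts gives [38,blue].

[38,blue]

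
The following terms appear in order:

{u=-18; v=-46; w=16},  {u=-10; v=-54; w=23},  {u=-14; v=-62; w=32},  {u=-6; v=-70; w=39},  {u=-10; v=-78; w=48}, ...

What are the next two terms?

U: alternating steps +8, −4, +8, −4, …; -18, -10, -14, -6, -10 → -2 → -6.
V: −8 each step, so -46, -54, -62, -70, -78 → -86 → -94.
W: alternating steps +7, +9, +7, +9, …; 16, 23, 32, 39, 48 → 55 → 64.
Putting the parts together: {u=-2; v=-86; w=55} and then {u=-6; v=-94; w=64}.

{u=-2; v=-86; w=55}, {u=-6; v=-94; w=64}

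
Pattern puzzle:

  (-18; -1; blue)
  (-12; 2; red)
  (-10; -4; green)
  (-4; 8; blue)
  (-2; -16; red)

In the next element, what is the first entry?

4

First entry: alternating steps +6, +2, +6, +2, …, so -18, -12, -10, -4, -2 → 4.
Second entry: ×(-2) each step, so -1, 2, -4, 8, -16 → 32.
Colour: repeats blue → red → green, so blue, red, green, blue, red → green.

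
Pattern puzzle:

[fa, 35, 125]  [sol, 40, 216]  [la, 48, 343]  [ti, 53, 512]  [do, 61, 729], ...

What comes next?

[re, 66, 1000]

Note: runs through the solfège scale do→ti; fa, sol, la, ti, do → re.
Second coordinate goes 35, 40, 48, 53, 61 → 66 (alternating steps +5, +8, +5, +8, …).
Third coordinate: perfect cubes: 5³, 6³, 7³, …, so 125, 216, 343, 512, 729 → 1000.
So the next triple is [re, 66, 1000].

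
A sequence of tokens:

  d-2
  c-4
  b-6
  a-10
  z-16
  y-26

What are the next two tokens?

Letter goes d, c, b, a, z, y → x → w (letters move back 1 place in the alphabet, wrapping A→Z).
Second component goes 2, 4, 6, 10, 16, 26 → 42 → 68 (each term is the sum of the two before it).
So the next two tokens are x-42 and w-68.

x-42, w-68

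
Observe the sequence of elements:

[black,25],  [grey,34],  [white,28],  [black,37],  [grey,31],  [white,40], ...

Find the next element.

[black,34]

Shade: repeats black → grey → white, so black, grey, white, black, grey, white → black.
Second value: 25, 34, 28, 37, 31, 40 → 34 (alternating steps +9, −6, +9, −6, …).
Combining the parts gives [black,34].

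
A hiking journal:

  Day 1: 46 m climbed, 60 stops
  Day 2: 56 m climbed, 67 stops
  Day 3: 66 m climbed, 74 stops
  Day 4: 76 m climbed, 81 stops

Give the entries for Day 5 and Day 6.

86 m climbed, 88 stops; 96 m climbed, 95 stops

M climbed — +10 each step: 46, 56, 66, 76 → 86 → 96.
Stops — +7 each step: 60, 67, 74, 81 → 88 → 95.
So the next two rows are 86 m climbed, 88 stops and 96 m climbed, 95 stops.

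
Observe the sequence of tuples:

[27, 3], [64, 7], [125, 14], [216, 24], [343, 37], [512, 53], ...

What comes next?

First slot: perfect cubes: 3³, 4³, 5³, …; 27, 64, 125, 216, 343, 512 → 729.
Second slot goes 3, 7, 14, 24, 37, 53 → 72 (differences are 4, 7, 10, … (increasing by 3 each time)).
Putting it together: [729, 72].

[729, 72]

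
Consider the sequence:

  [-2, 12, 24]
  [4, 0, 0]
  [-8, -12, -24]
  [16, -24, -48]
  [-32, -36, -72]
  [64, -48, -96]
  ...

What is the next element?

First component: -2, 4, -8, 16, -32, 64 → -128 (×(-2) each step).
For the second component, −12 each step: 12, 0, -12, -24, -36, -48 → -60.
Third component — always 2 × the second component: 24, 0, -24, -48, -72, -96 → -120.
Combining the parts gives [-128, -60, -120].

[-128, -60, -120]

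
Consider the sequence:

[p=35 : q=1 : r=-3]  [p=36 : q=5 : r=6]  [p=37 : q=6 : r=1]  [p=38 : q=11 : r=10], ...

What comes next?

[p=39 : q=17 : r=5]

P: 35, 36, 37, 38 → 39 (+1 each step).
Q: each term is the sum of the two before it, so 1, 5, 6, 11 → 17.
R — alternating steps +9, −5, +9, −5, …: -3, 6, 1, 10 → 5.
So the next tuple is [p=39 : q=17 : r=5].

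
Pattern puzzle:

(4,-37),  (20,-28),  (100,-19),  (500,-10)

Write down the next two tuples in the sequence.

(2500,-1), (12500,8)

First value goes 4, 20, 100, 500 → 2500 → 12500 (×5 each step).
Second value — +9 each step: -37, -28, -19, -10 → -1 → 8.
So the next two tuples are (2500,-1) and (12500,8).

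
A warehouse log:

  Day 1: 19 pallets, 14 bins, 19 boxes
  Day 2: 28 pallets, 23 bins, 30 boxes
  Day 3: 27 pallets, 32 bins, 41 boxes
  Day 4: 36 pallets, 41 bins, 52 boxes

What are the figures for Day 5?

35 pallets, 50 bins, 63 boxes

Pallets: alternating steps +9, −1, +9, −1, …, so 19, 28, 27, 36 → 35.
Bins goes 14, 23, 32, 41 → 50 (+9 each step).
For the boxes, +11 each step: 19, 30, 41, 52 → 63.
Putting it together: 35 pallets, 50 bins, 63 boxes.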